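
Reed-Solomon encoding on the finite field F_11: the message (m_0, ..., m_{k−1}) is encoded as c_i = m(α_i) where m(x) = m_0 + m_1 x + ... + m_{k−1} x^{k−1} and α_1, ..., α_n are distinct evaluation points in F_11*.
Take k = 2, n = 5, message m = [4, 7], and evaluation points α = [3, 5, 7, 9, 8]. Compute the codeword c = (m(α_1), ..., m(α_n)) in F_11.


c = [3, 6, 9, 1, 5]

Message polynomial: m(x) = 4 + 7·x (mod 11).
For each evaluation point α_i, compute m(α_i) mod 11:
  α_1 = 3: Horner steps 7 → 3, so m(3) = 3.
  α_2 = 5: Horner steps 7 → 6, so m(5) = 6.
  α_3 = 7: Horner steps 7 → 9, so m(7) = 9.
  α_4 = 9: Horner steps 7 → 1, so m(9) = 1.
  α_5 = 8: Horner steps 7 → 5, so m(8) = 5.
Codeword c = [3, 6, 9, 1, 5] ∈ F_11^5.


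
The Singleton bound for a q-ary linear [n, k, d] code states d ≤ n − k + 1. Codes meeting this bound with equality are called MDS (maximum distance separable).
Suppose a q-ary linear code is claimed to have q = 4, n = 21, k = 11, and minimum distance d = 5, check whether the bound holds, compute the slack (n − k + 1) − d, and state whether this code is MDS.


Singleton RHS = n − k + 1 = 11, slack = 6, bound satisfied, not MDS.

Singleton bound: d ≤ n − k + 1.
Here n = 21, k = 11, so n − k + 1 = 11.
Given d = 5, check d ≤ 11: YES.
Slack = (n − k + 1) − d = 6.
The code is NOT MDS (slack = 6 > 0).
Description: the claimed parameters are [21, 11, 5]_4; such a code would be non-MDS.


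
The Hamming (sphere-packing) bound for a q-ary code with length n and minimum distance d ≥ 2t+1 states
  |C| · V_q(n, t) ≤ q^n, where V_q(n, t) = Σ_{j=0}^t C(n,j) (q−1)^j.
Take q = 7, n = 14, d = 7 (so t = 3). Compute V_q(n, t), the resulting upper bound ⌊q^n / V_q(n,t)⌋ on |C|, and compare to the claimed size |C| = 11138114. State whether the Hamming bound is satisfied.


V_q(n, t) = 81985, q^n = 678223072849, Hamming bound = 8272526, |C| = 11138114 > bound (violated).

Step 1: Compute V_q(n, t) = Σ_{j=0}^3 C(n, j) (q−1)^j.
  j = 0: C(14,0)·(6)^0 = 1·1 = 1.
  j = 1: C(14,1)·(6)^1 = 14·6 = 84.
  j = 2: C(14,2)·(6)^2 = 91·36 = 3276.
  j = 3: C(14,3)·(6)^3 = 364·216 = 78624.
  V_q(n, t) = 1 + 84 + 3276 + 78624 = 81985.
Step 2: q^n = 7^14 = 678223072849.
Step 3: Hamming bound ⌊q^n / V_q(n,t)⌋ = ⌊678223072849/81985⌋ = 8272526.
Step 4: Compare |C| = 11138114 to 8272526: violated.
The claimed |C| lies above the Hamming bound, so no 7-ary code of length 14 with d ≥ 7 can have 11138114 codewords.


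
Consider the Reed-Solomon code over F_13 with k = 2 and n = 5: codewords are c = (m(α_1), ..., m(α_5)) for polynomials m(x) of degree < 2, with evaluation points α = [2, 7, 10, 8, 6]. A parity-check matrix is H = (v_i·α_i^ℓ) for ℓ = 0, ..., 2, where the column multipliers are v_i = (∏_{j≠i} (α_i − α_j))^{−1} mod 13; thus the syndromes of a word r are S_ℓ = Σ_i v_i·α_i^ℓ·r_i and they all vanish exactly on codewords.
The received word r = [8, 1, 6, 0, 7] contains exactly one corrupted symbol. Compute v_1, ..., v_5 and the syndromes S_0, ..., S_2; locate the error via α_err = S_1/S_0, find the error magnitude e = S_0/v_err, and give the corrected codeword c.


S = (2, 1, 7), error at position 2, error magnitude e = 4, c = [8, 10, 6, 0, 7].

Step 1: column multipliers v_i = (∏_{j≠i}(α_i − α_j))^{−1} mod 13.
  i = 1 (α = 2): (2−7)(2−10)(2−8)(2−6) = (−5)·(−8)·(−6)·(−4) = 960 ≡ 11, so v_1 = 11^{−1} = 6 (mod 13).
  i = 2 (α = 7): (7−2)(7−10)(7−8)(7−6) = 5·(−3)·(−1)·1 = 15 ≡ 2, so v_2 = 2^{−1} = 7 (mod 13).
  i = 3 (α = 10): (10−2)(10−7)(10−8)(10−6) = 8·3·2·4 = 192 ≡ 10, so v_3 = 10^{−1} = 4 (mod 13).
  i = 4 (α = 8): (8−2)(8−7)(8−10)(8−6) = 6·1·(−2)·2 = −24 ≡ 2, so v_4 = 2^{−1} = 7 (mod 13).
  i = 5 (α = 6): (6−2)(6−7)(6−10)(6−8) = 4·(−1)·(−4)·(−2) = −32 ≡ 7, so v_5 = 7^{−1} = 2 (mod 13).
  v = [6, 7, 4, 7, 2].
Step 2: syndromes of r = [8, 1, 6, 0, 7] (all sums mod 13).
  S_0 = Σ v_i r_i = 6·8 + 7·1 + 4·6 + 7·0 + 2·7 = 93 ≡ 2.
  S_1 = Σ v_i α_i r_i = 6·2·8 + 7·7·1 + 4·10·6 + 7·8·0 + 2·6·7 = 469 ≡ 1.
  α_i^2 mod 13 = [4, 10, 9, 12, 10].
  S_2 = Σ v_i α_i^2 r_i = 6·4·8 + 7·10·1 + 4·9·6 + 7·12·0 + 2·10·7 = 618 ≡ 7.
  S = (2, 1, 7) ≠ 0, so r is not a codeword (an error is present).
Step 3: locate the error. For a single error e at position i, S_ℓ = v_i·e·α_i^ℓ, so α_err = S_1/S_0.
  S_0^{−1} = 2^{−1} = 7 (mod 13), so α_err = 1·7 = 7 ≡ 7 = α_2. Error position i = 2.
  Consistency check: S_2/S_1 = 7·1 = 7 ≡ 7 = α_err ✓ (single-error assumption holds).
Step 4: error magnitude e = S_0/v_2 = S_0·∏_{j≠2}(α_2 − α_j) = 2·2 = 4 ≡ 4 (mod 13).
Step 5: correct position 2: c_2 = r_2 − e = 1 − 4 ≡ 10 (mod 13). Hence c = [8, 10, 6, 0, 7].
  Check: interpolating c through the α_i gives m(x) = 2 + 3·x (degree < 2) with m(α_i) = c_i for every i, so c is indeed a codeword.


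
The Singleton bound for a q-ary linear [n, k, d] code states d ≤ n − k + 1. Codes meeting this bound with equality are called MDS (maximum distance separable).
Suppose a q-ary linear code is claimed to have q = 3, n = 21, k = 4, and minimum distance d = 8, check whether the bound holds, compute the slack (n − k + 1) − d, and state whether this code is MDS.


Singleton RHS = n − k + 1 = 18, slack = 10, bound satisfied, not MDS.

Singleton bound: d ≤ n − k + 1.
Here n = 21, k = 4, so n − k + 1 = 18.
Given d = 8, check d ≤ 18: YES.
Slack = (n − k + 1) − d = 10.
The code is NOT MDS (slack = 10 > 0).
Description: the claimed parameters are [21, 4, 8]_3; such a code would be non-MDS.


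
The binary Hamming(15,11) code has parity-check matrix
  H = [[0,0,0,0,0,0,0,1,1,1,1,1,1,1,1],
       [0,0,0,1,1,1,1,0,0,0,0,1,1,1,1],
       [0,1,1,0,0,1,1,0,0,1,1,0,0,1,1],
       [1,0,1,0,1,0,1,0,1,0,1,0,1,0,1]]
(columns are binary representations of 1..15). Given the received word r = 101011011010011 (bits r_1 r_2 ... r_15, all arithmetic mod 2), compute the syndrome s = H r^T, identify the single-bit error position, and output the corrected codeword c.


s = (1, 0, 1, 0)^T, error position = 10, corrected codeword c = 101011011110011

Compute s = H r^T mod 2 one row at a time:
  s_1 = 1 + 1 + 0 + 1 + 0 + 0 + 1 + 1 = 5 ≡ 1 (mod 2).
  s_2 = 0 + 1 + 1 + 0 + 0 + 0 + 1 + 1 = 4 ≡ 0 (mod 2).
  s_3 = 0 + 1 + 1 + 0 + 0 + 1 + 1 + 1 = 5 ≡ 1 (mod 2).
  s_4 = 1 + 1 + 1 + 0 + 1 + 1 + 0 + 1 = 6 ≡ 0 (mod 2).
s = (1, 0, 1, 0)^T — this equals column 10 of H (binary 1010), so error is at position 10.
Correct: flip bit 10 of r = 101011011010011 to get c = 101011011110011.


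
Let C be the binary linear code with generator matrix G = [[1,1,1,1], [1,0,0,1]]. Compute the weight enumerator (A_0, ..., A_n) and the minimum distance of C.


Weight distribution: A_0 = 1, A_2 = 2, A_4 = 1. Minimum distance d = 2.

Enumerate all 2^2 = 4 messages m ∈ F_2^2.
For each, compute codeword c = mG in F_2^4, then tally its weight.
  m = 00 → c = 0000, weight = 0.
  m = 10 → c = 1111, weight = 4.
  m = 01 → c = 1001, weight = 2.
  m = 11 → c = 0110, weight = 2.
Tally weights:
  weight 0: 1 codewords.
  weight 2: 2 codewords.
  weight 4: 1 codewords.
Minimum distance d = smallest w > 0 with A_w > 0 = 2.
Sanity: Σ A_w = 4 = 2^2 = 4 ✓.


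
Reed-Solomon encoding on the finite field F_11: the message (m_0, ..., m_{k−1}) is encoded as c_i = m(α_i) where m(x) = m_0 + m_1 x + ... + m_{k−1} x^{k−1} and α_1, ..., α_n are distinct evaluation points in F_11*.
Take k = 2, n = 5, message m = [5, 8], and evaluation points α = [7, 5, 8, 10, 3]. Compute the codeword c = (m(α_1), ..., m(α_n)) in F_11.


c = [6, 1, 3, 8, 7]

Message polynomial: m(x) = 5 + 8·x (mod 11).
For each evaluation point α_i, compute m(α_i) mod 11:
  α_1 = 7: Horner steps 8 → 6, so m(7) = 6.
  α_2 = 5: Horner steps 8 → 1, so m(5) = 1.
  α_3 = 8: Horner steps 8 → 3, so m(8) = 3.
  α_4 = 10: Horner steps 8 → 8, so m(10) = 8.
  α_5 = 3: Horner steps 8 → 7, so m(3) = 7.
Codeword c = [6, 1, 3, 8, 7] ∈ F_11^5.


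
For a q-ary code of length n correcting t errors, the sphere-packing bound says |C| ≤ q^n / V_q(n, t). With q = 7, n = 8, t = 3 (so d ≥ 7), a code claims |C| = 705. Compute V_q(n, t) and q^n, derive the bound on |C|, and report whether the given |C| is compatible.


V_q(n, t) = 13153, q^n = 5764801, Hamming bound = 438, |C| = 705 > bound (violated).

Step 1: Compute V_q(n, t) = Σ_{j=0}^3 C(n, j) (q−1)^j.
  j = 0: C(8,0)·(6)^0 = 1·1 = 1.
  j = 1: C(8,1)·(6)^1 = 8·6 = 48.
  j = 2: C(8,2)·(6)^2 = 28·36 = 1008.
  j = 3: C(8,3)·(6)^3 = 56·216 = 12096.
  V_q(n, t) = 1 + 48 + 1008 + 12096 = 13153.
Step 2: q^n = 7^8 = 5764801.
Step 3: Hamming bound ⌊q^n / V_q(n,t)⌋ = ⌊5764801/13153⌋ = 438.
Step 4: Compare |C| = 705 to 438: violated.
The claimed |C| lies above the Hamming bound, so no 7-ary code of length 8 with d ≥ 7 can have 705 codewords.


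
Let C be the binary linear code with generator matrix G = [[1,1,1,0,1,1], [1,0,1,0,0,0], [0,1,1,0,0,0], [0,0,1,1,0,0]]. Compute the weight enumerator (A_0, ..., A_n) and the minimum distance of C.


Weight distribution: A_0 = 1, A_2 = 6, A_3 = 4, A_4 = 1, A_5 = 4. Minimum distance d = 2.

Enumerate all 2^4 = 16 messages m ∈ F_2^4.
For each, compute codeword c = mG in F_2^6, then tally its weight.
  m = 0000 → c = 000000, weight = 0.
  m = 1000 → c = 111011, weight = 5.
  m = 0100 → c = 101000, weight = 2.
  m = 1100 → c = 010011, weight = 3.
  m = 0010 → c = 011000, weight = 2.
  m = 1010 → c = 100011, weight = 3.
  m = 0110 → c = 110000, weight = 2.
  m = 1110 → c = 001011, weight = 3.
  m = 0001 → c = 001100, weight = 2.
  m = 1001 → c = 110111, weight = 5.
  m = 0101 → c = 100100, weight = 2.
  m = 1101 → c = 011111, weight = 5.
  m = 0011 → c = 010100, weight = 2.
  m = 1011 → c = 101111, weight = 5.
  m = 0111 → c = 111100, weight = 4.
  m = 1111 → c = 000111, weight = 3.
Tally weights:
  weight 0: 1 codewords.
  weight 2: 6 codewords.
  weight 3: 4 codewords.
  weight 4: 1 codewords.
  weight 5: 4 codewords.
Minimum distance d = smallest w > 0 with A_w > 0 = 2.
Sanity: Σ A_w = 16 = 2^4 = 16 ✓.


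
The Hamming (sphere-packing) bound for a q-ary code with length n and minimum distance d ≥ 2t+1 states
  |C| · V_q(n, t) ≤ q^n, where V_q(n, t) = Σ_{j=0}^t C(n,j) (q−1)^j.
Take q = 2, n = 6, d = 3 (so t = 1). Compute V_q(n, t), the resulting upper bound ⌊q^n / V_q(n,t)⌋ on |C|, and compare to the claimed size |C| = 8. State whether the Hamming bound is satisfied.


V_q(n, t) = 7, q^n = 64, Hamming bound = 9, |C| = 8 ≤ bound (satisfied).

Step 1: Compute V_q(n, t) = Σ_{j=0}^1 C(n, j) (q−1)^j.
  j = 0: C(6,0)·(1)^0 = 1·1 = 1.
  j = 1: C(6,1)·(1)^1 = 6·1 = 6.
  V_q(n, t) = 1 + 6 = 7.
Step 2: q^n = 2^6 = 64.
Step 3: Hamming bound ⌊q^n / V_q(n,t)⌋ = ⌊64/7⌋ = 9.
Step 4: Compare |C| = 8 to 9: satisfied.
The claimed |C| lies below the Hamming bound.


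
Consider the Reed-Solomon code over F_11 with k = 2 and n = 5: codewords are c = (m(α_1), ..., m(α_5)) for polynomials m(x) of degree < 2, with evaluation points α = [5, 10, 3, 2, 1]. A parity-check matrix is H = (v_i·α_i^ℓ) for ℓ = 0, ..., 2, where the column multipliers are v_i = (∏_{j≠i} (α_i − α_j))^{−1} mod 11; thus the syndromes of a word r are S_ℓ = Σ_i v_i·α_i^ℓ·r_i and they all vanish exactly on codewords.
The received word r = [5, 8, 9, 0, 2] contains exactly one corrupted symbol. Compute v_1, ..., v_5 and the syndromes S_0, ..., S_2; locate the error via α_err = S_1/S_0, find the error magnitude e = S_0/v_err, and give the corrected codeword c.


S = (2, 9, 2), error at position 2, error magnitude e = 2, c = [5, 6, 9, 0, 2].

Step 1: column multipliers v_i = (∏_{j≠i}(α_i − α_j))^{−1} mod 11.
  i = 1 (α = 5): (5−10)(5−3)(5−2)(5−1) = (−5)·2·3·4 = −120 ≡ 1, so v_1 = 1^{−1} = 1 (mod 11).
  i = 2 (α = 10): (10−5)(10−3)(10−2)(10−1) = 5·7·8·9 = 2520 ≡ 1, so v_2 = 1^{−1} = 1 (mod 11).
  i = 3 (α = 3): (3−5)(3−10)(3−2)(3−1) = (−2)·(−7)·1·2 = 28 ≡ 6, so v_3 = 6^{−1} = 2 (mod 11).
  i = 4 (α = 2): (2−5)(2−10)(2−3)(2−1) = (−3)·(−8)·(−1)·1 = −24 ≡ 9, so v_4 = 9^{−1} = 5 (mod 11).
  i = 5 (α = 1): (1−5)(1−10)(1−3)(1−2) = (−4)·(−9)·(−2)·(−1) = 72 ≡ 6, so v_5 = 6^{−1} = 2 (mod 11).
  v = [1, 1, 2, 5, 2].
Step 2: syndromes of r = [5, 8, 9, 0, 2] (all sums mod 11).
  S_0 = Σ v_i r_i = 1·5 + 1·8 + 2·9 + 5·0 + 2·2 = 35 ≡ 2.
  S_1 = Σ v_i α_i r_i = 1·5·5 + 1·10·8 + 2·3·9 + 5·2·0 + 2·1·2 = 163 ≡ 9.
  α_i^2 mod 11 = [3, 1, 9, 4, 1].
  S_2 = Σ v_i α_i^2 r_i = 1·3·5 + 1·1·8 + 2·9·9 + 5·4·0 + 2·1·2 = 189 ≡ 2.
  S = (2, 9, 2) ≠ 0, so r is not a codeword (an error is present).
Step 3: locate the error. For a single error e at position i, S_ℓ = v_i·e·α_i^ℓ, so α_err = S_1/S_0.
  S_0^{−1} = 2^{−1} = 6 (mod 11), so α_err = 9·6 = 54 ≡ 10 = α_2. Error position i = 2.
  Consistency check: S_2/S_1 = 2·5 = 10 ≡ 10 = α_err ✓ (single-error assumption holds).
Step 4: error magnitude e = S_0/v_2 = S_0·∏_{j≠2}(α_2 − α_j) = 2·1 = 2 ≡ 2 (mod 11).
Step 5: correct position 2: c_2 = r_2 − e = 8 − 2 ≡ 6 (mod 11). Hence c = [5, 6, 9, 0, 2].
  Check: interpolating c through the α_i gives m(x) = 4 + 9·x (degree < 2) with m(α_i) = c_i for every i, so c is indeed a codeword.


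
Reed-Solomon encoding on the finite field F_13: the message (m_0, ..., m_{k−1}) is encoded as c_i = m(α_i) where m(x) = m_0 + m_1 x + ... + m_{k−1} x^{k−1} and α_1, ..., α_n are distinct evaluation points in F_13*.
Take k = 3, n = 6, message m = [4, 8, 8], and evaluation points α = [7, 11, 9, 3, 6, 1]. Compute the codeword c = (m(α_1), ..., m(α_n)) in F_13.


c = [10, 7, 9, 9, 2, 7]

Message polynomial: m(x) = 4 + 8·x + 8·x^2 (mod 13).
For each evaluation point α_i, compute m(α_i) mod 13:
  α_1 = 7: Horner steps 8 → 12 → 10, so m(7) = 10.
  α_2 = 11: Horner steps 8 → 5 → 7, so m(11) = 7.
  α_3 = 9: Horner steps 8 → 2 → 9, so m(9) = 9.
  α_4 = 3: Horner steps 8 → 6 → 9, so m(3) = 9.
  α_5 = 6: Horner steps 8 → 4 → 2, so m(6) = 2.
  α_6 = 1: Horner steps 8 → 3 → 7, so m(1) = 7.
Codeword c = [10, 7, 9, 9, 2, 7] ∈ F_13^6.


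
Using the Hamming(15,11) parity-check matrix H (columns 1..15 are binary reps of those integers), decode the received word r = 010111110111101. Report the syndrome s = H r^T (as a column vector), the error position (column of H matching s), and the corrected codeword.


s = (0, 1, 0, 1)^T, error position = 5, corrected codeword c = 010101110111101

Compute s = H r^T mod 2 one row at a time:
  s_1 = 1 + 0 + 1 + 1 + 1 + 1 + 0 + 1 = 6 ≡ 0 (mod 2).
  s_2 = 1 + 1 + 1 + 1 + 1 + 1 + 0 + 1 = 7 ≡ 1 (mod 2).
  s_3 = 1 + 0 + 1 + 1 + 1 + 1 + 0 + 1 = 6 ≡ 0 (mod 2).
  s_4 = 0 + 0 + 1 + 1 + 0 + 1 + 1 + 1 = 5 ≡ 1 (mod 2).
s = (0, 1, 0, 1)^T — this equals column 5 of H (binary 0101), so error is at position 5.
Correct: flip bit 5 of r = 010111110111101 to get c = 010101110111101.


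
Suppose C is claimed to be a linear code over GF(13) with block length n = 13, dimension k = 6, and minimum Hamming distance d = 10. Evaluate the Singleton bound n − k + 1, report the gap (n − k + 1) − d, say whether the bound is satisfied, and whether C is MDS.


Singleton RHS = n − k + 1 = 8, slack = -2, bound violated (no such code; not MDS).

Singleton bound: d ≤ n − k + 1.
Here n = 13, k = 6, so n − k + 1 = 8.
Given d = 10, check d ≤ 8: NO.
Slack = (n − k + 1) − d = -2.
The slack is negative: d = 10 exceeds n − k + 1 = 8 by 2, so the Singleton bound is violated and no linear [13, 6, 10]_13 code can exist. In particular it is not MDS (MDS requires d = n − k + 1 exactly).
Description: the claimed parameters are [13, 6, 10]_13; such a code would be impossible (violates the Singleton bound).


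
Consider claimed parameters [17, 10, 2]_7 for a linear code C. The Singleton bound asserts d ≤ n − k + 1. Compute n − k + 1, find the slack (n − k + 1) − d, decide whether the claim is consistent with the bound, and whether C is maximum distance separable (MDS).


Singleton RHS = n − k + 1 = 8, slack = 6, bound satisfied, not MDS.

Singleton bound: d ≤ n − k + 1.
Here n = 17, k = 10, so n − k + 1 = 8.
Given d = 2, check d ≤ 8: YES.
Slack = (n − k + 1) − d = 6.
The code is NOT MDS (slack = 6 > 0).
Description: the claimed parameters are [17, 10, 2]_7; such a code would be non-MDS.


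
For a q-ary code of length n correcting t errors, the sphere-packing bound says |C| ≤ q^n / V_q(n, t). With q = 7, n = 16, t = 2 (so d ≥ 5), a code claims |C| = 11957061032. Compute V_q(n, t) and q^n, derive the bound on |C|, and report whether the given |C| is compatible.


V_q(n, t) = 4417, q^n = 33232930569601, Hamming bound = 7523869270, |C| = 11957061032 > bound (violated).

Step 1: Compute V_q(n, t) = Σ_{j=0}^2 C(n, j) (q−1)^j.
  j = 0: C(16,0)·(6)^0 = 1·1 = 1.
  j = 1: C(16,1)·(6)^1 = 16·6 = 96.
  j = 2: C(16,2)·(6)^2 = 120·36 = 4320.
  V_q(n, t) = 1 + 96 + 4320 = 4417.
Step 2: q^n = 7^16 = 33232930569601.
Step 3: Hamming bound ⌊q^n / V_q(n,t)⌋ = ⌊33232930569601/4417⌋ = 7523869270.
Step 4: Compare |C| = 11957061032 to 7523869270: violated.
The claimed |C| lies above the Hamming bound, so no 7-ary code of length 16 with d ≥ 5 can have 11957061032 codewords.


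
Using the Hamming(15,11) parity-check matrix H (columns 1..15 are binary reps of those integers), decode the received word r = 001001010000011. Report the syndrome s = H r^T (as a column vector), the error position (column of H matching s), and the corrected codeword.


s = (1, 1, 0, 0)^T, error position = 12, corrected codeword c = 001001010001011

Compute s = H r^T mod 2 one row at a time:
  s_1 = 1 + 0 + 0 + 0 + 0 + 0 + 1 + 1 = 3 ≡ 1 (mod 2).
  s_2 = 0 + 0 + 1 + 0 + 0 + 0 + 1 + 1 = 3 ≡ 1 (mod 2).
  s_3 = 0 + 1 + 1 + 0 + 0 + 0 + 1 + 1 = 4 ≡ 0 (mod 2).
  s_4 = 0 + 1 + 0 + 0 + 0 + 0 + 0 + 1 = 2 ≡ 0 (mod 2).
s = (1, 1, 0, 0)^T — this equals column 12 of H (binary 1100), so error is at position 12.
Correct: flip bit 12 of r = 001001010000011 to get c = 001001010001011.


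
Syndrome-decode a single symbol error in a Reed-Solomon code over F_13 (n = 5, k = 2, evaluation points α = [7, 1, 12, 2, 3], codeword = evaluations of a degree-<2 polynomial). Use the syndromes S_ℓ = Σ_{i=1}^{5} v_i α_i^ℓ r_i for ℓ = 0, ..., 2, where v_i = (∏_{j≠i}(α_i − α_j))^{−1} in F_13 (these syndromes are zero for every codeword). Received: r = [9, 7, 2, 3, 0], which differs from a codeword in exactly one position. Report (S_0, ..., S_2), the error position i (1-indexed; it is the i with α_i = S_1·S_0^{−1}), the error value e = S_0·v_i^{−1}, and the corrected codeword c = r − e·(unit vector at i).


S = (2, 6, 5), error at position 5, error magnitude e = 1, c = [9, 7, 2, 3, 12].

Step 1: column multipliers v_i = (∏_{j≠i}(α_i − α_j))^{−1} mod 13.
  i = 1 (α = 7): (7−1)(7−12)(7−2)(7−3) = 6·(−5)·5·4 = −600 ≡ 11, so v_1 = 11^{−1} = 6 (mod 13).
  i = 2 (α = 1): (1−7)(1−12)(1−2)(1−3) = (−6)·(−11)·(−1)·(−2) = 132 ≡ 2, so v_2 = 2^{−1} = 7 (mod 13).
  i = 3 (α = 12): (12−7)(12−1)(12−2)(12−3) = 5·11·10·9 = 4950 ≡ 10, so v_3 = 10^{−1} = 4 (mod 13).
  i = 4 (α = 2): (2−7)(2−1)(2−12)(2−3) = (−5)·1·(−10)·(−1) = −50 ≡ 2, so v_4 = 2^{−1} = 7 (mod 13).
  i = 5 (α = 3): (3−7)(3−1)(3−12)(3−2) = (−4)·2·(−9)·1 = 72 ≡ 7, so v_5 = 7^{−1} = 2 (mod 13).
  v = [6, 7, 4, 7, 2].
Step 2: syndromes of r = [9, 7, 2, 3, 0] (all sums mod 13).
  S_0 = Σ v_i r_i = 6·9 + 7·7 + 4·2 + 7·3 + 2·0 = 132 ≡ 2.
  S_1 = Σ v_i α_i r_i = 6·7·9 + 7·1·7 + 4·12·2 + 7·2·3 + 2·3·0 = 565 ≡ 6.
  α_i^2 mod 13 = [10, 1, 1, 4, 9].
  S_2 = Σ v_i α_i^2 r_i = 6·10·9 + 7·1·7 + 4·1·2 + 7·4·3 + 2·9·0 = 681 ≡ 5.
  S = (2, 6, 5) ≠ 0, so r is not a codeword (an error is present).
Step 3: locate the error. For a single error e at position i, S_ℓ = v_i·e·α_i^ℓ, so α_err = S_1/S_0.
  S_0^{−1} = 2^{−1} = 7 (mod 13), so α_err = 6·7 = 42 ≡ 3 = α_5. Error position i = 5.
  Consistency check: S_2/S_1 = 5·11 = 55 ≡ 3 = α_err ✓ (single-error assumption holds).
Step 4: error magnitude e = S_0/v_5 = S_0·∏_{j≠5}(α_5 − α_j) = 2·7 = 14 ≡ 1 (mod 13).
Step 5: correct position 5: c_5 = r_5 − e = 0 − 1 ≡ 12 (mod 13). Hence c = [9, 7, 2, 3, 12].
  Check: interpolating c through the α_i gives m(x) = 11 + 9·x (degree < 2) with m(α_i) = c_i for every i, so c is indeed a codeword.


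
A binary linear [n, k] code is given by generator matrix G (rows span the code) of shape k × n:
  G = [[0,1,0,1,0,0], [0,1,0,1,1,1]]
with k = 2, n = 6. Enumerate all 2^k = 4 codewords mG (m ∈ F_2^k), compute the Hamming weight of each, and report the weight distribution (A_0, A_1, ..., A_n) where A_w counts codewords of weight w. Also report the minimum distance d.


Weight distribution: A_0 = 1, A_2 = 2, A_4 = 1. Minimum distance d = 2.

Enumerate all 2^2 = 4 messages m ∈ F_2^2.
For each, compute codeword c = mG in F_2^6, then tally its weight.
  m = 00 → c = 000000, weight = 0.
  m = 10 → c = 010100, weight = 2.
  m = 01 → c = 010111, weight = 4.
  m = 11 → c = 000011, weight = 2.
Tally weights:
  weight 0: 1 codewords.
  weight 2: 2 codewords.
  weight 4: 1 codewords.
Minimum distance d = smallest w > 0 with A_w > 0 = 2.
Sanity: Σ A_w = 4 = 2^2 = 4 ✓.


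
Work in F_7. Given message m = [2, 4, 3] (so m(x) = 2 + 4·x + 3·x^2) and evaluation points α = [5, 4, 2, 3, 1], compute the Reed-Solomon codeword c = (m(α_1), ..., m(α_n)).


c = [6, 3, 1, 6, 2]

Message polynomial: m(x) = 2 + 4·x + 3·x^2 (mod 7).
For each evaluation point α_i, compute m(α_i) mod 7:
  α_1 = 5: Horner steps 3 → 5 → 6, so m(5) = 6.
  α_2 = 4: Horner steps 3 → 2 → 3, so m(4) = 3.
  α_3 = 2: Horner steps 3 → 3 → 1, so m(2) = 1.
  α_4 = 3: Horner steps 3 → 6 → 6, so m(3) = 6.
  α_5 = 1: Horner steps 3 → 0 → 2, so m(1) = 2.
Codeword c = [6, 3, 1, 6, 2] ∈ F_7^5.


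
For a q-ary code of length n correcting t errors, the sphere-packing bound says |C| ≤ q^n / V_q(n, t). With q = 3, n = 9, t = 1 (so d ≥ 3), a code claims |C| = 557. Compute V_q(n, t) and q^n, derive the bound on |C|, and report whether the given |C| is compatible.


V_q(n, t) = 19, q^n = 19683, Hamming bound = 1035, |C| = 557 ≤ bound (satisfied).

Step 1: Compute V_q(n, t) = Σ_{j=0}^1 C(n, j) (q−1)^j.
  j = 0: C(9,0)·(2)^0 = 1·1 = 1.
  j = 1: C(9,1)·(2)^1 = 9·2 = 18.
  V_q(n, t) = 1 + 18 = 19.
Step 2: q^n = 3^9 = 19683.
Step 3: Hamming bound ⌊q^n / V_q(n,t)⌋ = ⌊19683/19⌋ = 1035.
Step 4: Compare |C| = 557 to 1035: satisfied.
The claimed |C| lies below the Hamming bound.


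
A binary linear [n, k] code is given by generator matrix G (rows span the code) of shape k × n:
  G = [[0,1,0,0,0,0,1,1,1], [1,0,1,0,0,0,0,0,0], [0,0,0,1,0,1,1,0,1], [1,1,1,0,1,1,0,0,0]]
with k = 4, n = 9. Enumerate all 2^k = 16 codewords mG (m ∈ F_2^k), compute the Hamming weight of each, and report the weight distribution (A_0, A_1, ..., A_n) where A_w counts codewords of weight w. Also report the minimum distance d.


Weight distribution: A_0 = 1, A_2 = 1, A_3 = 2, A_4 = 3, A_5 = 4, A_6 = 3, A_7 = 2. Minimum distance d = 2.

Enumerate all 2^4 = 16 messages m ∈ F_2^4.
For each, compute codeword c = mG in F_2^9, then tally its weight.
  m = 0000 → c = 000000000, weight = 0.
  m = 1000 → c = 010000111, weight = 4.
  m = 0100 → c = 101000000, weight = 2.
  m = 1100 → c = 111000111, weight = 6.
  m = 0010 → c = 000101101, weight = 4.
  m = 1010 → c = 010101010, weight = 4.
  m = 0110 → c = 101101101, weight = 6.
  m = 1110 → c = 111101010, weight = 6.
  m = 0001 → c = 111011000, weight = 5.
  m = 1001 → c = 101011111, weight = 7.
  m = 0101 → c = 010011000, weight = 3.
  m = 1101 → c = 000011111, weight = 5.
  m = 0011 → c = 111110101, weight = 7.
  m = 1011 → c = 101110010, weight = 5.
  m = 0111 → c = 010110101, weight = 5.
  m = 1111 → c = 000110010, weight = 3.
Tally weights:
  weight 0: 1 codewords.
  weight 2: 1 codewords.
  weight 3: 2 codewords.
  weight 4: 3 codewords.
  weight 5: 4 codewords.
  weight 6: 3 codewords.
  weight 7: 2 codewords.
Minimum distance d = smallest w > 0 with A_w > 0 = 2.
Sanity: Σ A_w = 16 = 2^4 = 16 ✓.


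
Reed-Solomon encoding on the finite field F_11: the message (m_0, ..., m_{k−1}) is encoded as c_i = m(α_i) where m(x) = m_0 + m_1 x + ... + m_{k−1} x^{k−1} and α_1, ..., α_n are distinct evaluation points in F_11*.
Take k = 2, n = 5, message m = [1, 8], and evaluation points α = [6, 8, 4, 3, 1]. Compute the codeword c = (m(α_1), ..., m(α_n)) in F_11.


c = [5, 10, 0, 3, 9]

Message polynomial: m(x) = 1 + 8·x (mod 11).
For each evaluation point α_i, compute m(α_i) mod 11:
  α_1 = 6: Horner steps 8 → 5, so m(6) = 5.
  α_2 = 8: Horner steps 8 → 10, so m(8) = 10.
  α_3 = 4: Horner steps 8 → 0, so m(4) = 0.
  α_4 = 3: Horner steps 8 → 3, so m(3) = 3.
  α_5 = 1: Horner steps 8 → 9, so m(1) = 9.
Codeword c = [5, 10, 0, 3, 9] ∈ F_11^5.


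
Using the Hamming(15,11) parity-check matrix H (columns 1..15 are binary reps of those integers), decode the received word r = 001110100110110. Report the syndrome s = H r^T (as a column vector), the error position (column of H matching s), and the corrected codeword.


s = (0, 1, 1, 1)^T, error position = 7, corrected codeword c = 001110000110110

Compute s = H r^T mod 2 one row at a time:
  s_1 = 0 + 0 + 1 + 1 + 0 + 1 + 1 + 0 = 4 ≡ 0 (mod 2).
  s_2 = 1 + 1 + 0 + 1 + 0 + 1 + 1 + 0 = 5 ≡ 1 (mod 2).
  s_3 = 0 + 1 + 0 + 1 + 1 + 1 + 1 + 0 = 5 ≡ 1 (mod 2).
  s_4 = 0 + 1 + 1 + 1 + 0 + 1 + 1 + 0 = 5 ≡ 1 (mod 2).
s = (0, 1, 1, 1)^T — this equals column 7 of H (binary 0111), so error is at position 7.
Correct: flip bit 7 of r = 001110100110110 to get c = 001110000110110.


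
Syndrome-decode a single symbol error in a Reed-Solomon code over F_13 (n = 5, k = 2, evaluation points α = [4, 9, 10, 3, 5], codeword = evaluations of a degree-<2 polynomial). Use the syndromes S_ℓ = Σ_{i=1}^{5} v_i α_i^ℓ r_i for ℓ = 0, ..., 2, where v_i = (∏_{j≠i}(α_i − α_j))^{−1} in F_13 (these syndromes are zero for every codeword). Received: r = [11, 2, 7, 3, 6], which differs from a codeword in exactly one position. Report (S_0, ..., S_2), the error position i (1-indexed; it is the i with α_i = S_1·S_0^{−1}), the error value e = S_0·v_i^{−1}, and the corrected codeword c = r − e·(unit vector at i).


S = (12, 4, 10), error at position 2, error magnitude e = 3, c = [11, 12, 7, 3, 6].

Step 1: column multipliers v_i = (∏_{j≠i}(α_i − α_j))^{−1} mod 13.
  i = 1 (α = 4): (4−9)(4−10)(4−3)(4−5) = (−5)·(−6)·1·(−1) = −30 ≡ 9, so v_1 = 9^{−1} = 3 (mod 13).
  i = 2 (α = 9): (9−4)(9−10)(9−3)(9−5) = 5·(−1)·6·4 = −120 ≡ 10, so v_2 = 10^{−1} = 4 (mod 13).
  i = 3 (α = 10): (10−4)(10−9)(10−3)(10−5) = 6·1·7·5 = 210 ≡ 2, so v_3 = 2^{−1} = 7 (mod 13).
  i = 4 (α = 3): (3−4)(3−9)(3−10)(3−5) = (−1)·(−6)·(−7)·(−2) = 84 ≡ 6, so v_4 = 6^{−1} = 11 (mod 13).
  i = 5 (α = 5): (5−4)(5−9)(5−10)(5−3) = 1·(−4)·(−5)·2 = 40 ≡ 1, so v_5 = 1^{−1} = 1 (mod 13).
  v = [3, 4, 7, 11, 1].
Step 2: syndromes of r = [11, 2, 7, 3, 6] (all sums mod 13).
  S_0 = Σ v_i r_i = 3·11 + 4·2 + 7·7 + 11·3 + 1·6 = 129 ≡ 12.
  S_1 = Σ v_i α_i r_i = 3·4·11 + 4·9·2 + 7·10·7 + 11·3·3 + 1·5·6 = 823 ≡ 4.
  α_i^2 mod 13 = [3, 3, 9, 9, 12].
  S_2 = Σ v_i α_i^2 r_i = 3·3·11 + 4·3·2 + 7·9·7 + 11·9·3 + 1·12·6 = 933 ≡ 10.
  S = (12, 4, 10) ≠ 0, so r is not a codeword (an error is present).
Step 3: locate the error. For a single error e at position i, S_ℓ = v_i·e·α_i^ℓ, so α_err = S_1/S_0.
  S_0^{−1} = 12^{−1} = 12 (mod 13), so α_err = 4·12 = 48 ≡ 9 = α_2. Error position i = 2.
  Consistency check: S_2/S_1 = 10·10 = 100 ≡ 9 = α_err ✓ (single-error assumption holds).
Step 4: error magnitude e = S_0/v_2 = S_0·∏_{j≠2}(α_2 − α_j) = 12·10 = 120 ≡ 3 (mod 13).
Step 5: correct position 2: c_2 = r_2 − e = 2 − 3 ≡ 12 (mod 13). Hence c = [11, 12, 7, 3, 6].
  Check: interpolating c through the α_i gives m(x) = 5 + 8·x (degree < 2) with m(α_i) = c_i for every i, so c is indeed a codeword.


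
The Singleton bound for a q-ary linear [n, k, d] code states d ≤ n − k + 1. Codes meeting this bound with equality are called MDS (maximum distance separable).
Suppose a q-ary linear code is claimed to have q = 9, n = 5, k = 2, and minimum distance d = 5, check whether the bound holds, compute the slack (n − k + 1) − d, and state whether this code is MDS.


Singleton RHS = n − k + 1 = 4, slack = -1, bound violated (no such code; not MDS).

Singleton bound: d ≤ n − k + 1.
Here n = 5, k = 2, so n − k + 1 = 4.
Given d = 5, check d ≤ 4: NO.
Slack = (n − k + 1) − d = -1.
The slack is negative: d = 5 exceeds n − k + 1 = 4 by 1, so the Singleton bound is violated and no linear [5, 2, 5]_9 code can exist. In particular it is not MDS (MDS requires d = n − k + 1 exactly).
Description: the claimed parameters are [5, 2, 5]_9; such a code would be impossible (violates the Singleton bound).


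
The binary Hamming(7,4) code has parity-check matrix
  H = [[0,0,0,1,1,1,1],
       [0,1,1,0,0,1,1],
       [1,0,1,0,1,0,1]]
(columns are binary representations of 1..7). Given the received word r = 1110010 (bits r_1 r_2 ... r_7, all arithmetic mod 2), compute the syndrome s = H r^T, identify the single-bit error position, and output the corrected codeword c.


s = (1, 1, 0)^T, error position = 6, corrected codeword c = 1110000

Compute s = H r^T mod 2 one row at a time:
  s_1 = 0 + 0 + 1 + 0 = 1 ≡ 1 (mod 2).
  s_2 = 1 + 1 + 1 + 0 = 3 ≡ 1 (mod 2).
  s_3 = 1 + 1 + 0 + 0 = 2 ≡ 0 (mod 2).
s = (1, 1, 0)^T — this equals column 6 of H (binary 110), so error is at position 6.
Correct: flip bit 6 of r = 1110010 to get c = 1110000.


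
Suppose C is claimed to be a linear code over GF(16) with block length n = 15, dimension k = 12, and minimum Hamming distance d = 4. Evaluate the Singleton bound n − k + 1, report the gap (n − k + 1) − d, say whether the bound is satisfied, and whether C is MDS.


Singleton RHS = n − k + 1 = 4, slack = 0, bound satisfied, MDS.

Singleton bound: d ≤ n − k + 1.
Here n = 15, k = 12, so n − k + 1 = 4.
Given d = 4, check d ≤ 4: YES.
Slack = (n − k + 1) − d = 0.
The code is MDS (slack = 0).
Description: the claimed parameters are [15, 12, 4]_16; such a code would be MDS (meets Singleton bound).


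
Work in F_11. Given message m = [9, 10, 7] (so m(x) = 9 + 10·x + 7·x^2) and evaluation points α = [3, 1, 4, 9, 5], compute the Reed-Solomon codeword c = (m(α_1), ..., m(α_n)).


c = [3, 4, 7, 6, 3]

Message polynomial: m(x) = 9 + 10·x + 7·x^2 (mod 11).
For each evaluation point α_i, compute m(α_i) mod 11:
  α_1 = 3: Horner steps 7 → 9 → 3, so m(3) = 3.
  α_2 = 1: Horner steps 7 → 6 → 4, so m(1) = 4.
  α_3 = 4: Horner steps 7 → 5 → 7, so m(4) = 7.
  α_4 = 9: Horner steps 7 → 7 → 6, so m(9) = 6.
  α_5 = 5: Horner steps 7 → 1 → 3, so m(5) = 3.
Codeword c = [3, 4, 7, 6, 3] ∈ F_11^5.


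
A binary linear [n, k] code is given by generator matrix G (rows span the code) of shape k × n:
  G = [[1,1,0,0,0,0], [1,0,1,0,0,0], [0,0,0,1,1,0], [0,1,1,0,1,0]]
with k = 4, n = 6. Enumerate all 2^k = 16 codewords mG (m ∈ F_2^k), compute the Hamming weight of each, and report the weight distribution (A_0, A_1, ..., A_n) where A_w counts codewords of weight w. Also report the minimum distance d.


Weight distribution: A_0 = 1, A_1 = 2, A_2 = 4, A_3 = 6, A_4 = 3. Minimum distance d = 1.

Enumerate all 2^4 = 16 messages m ∈ F_2^4.
For each, compute codeword c = mG in F_2^6, then tally its weight.
  m = 0000 → c = 000000, weight = 0.
  m = 1000 → c = 110000, weight = 2.
  m = 0100 → c = 101000, weight = 2.
  m = 1100 → c = 011000, weight = 2.
  m = 0010 → c = 000110, weight = 2.
  m = 1010 → c = 110110, weight = 4.
  m = 0110 → c = 101110, weight = 4.
  m = 1110 → c = 011110, weight = 4.
  m = 0001 → c = 011010, weight = 3.
  m = 1001 → c = 101010, weight = 3.
  m = 0101 → c = 110010, weight = 3.
  m = 1101 → c = 000010, weight = 1.
  m = 0011 → c = 011100, weight = 3.
  m = 1011 → c = 101100, weight = 3.
  m = 0111 → c = 110100, weight = 3.
  m = 1111 → c = 000100, weight = 1.
Tally weights:
  weight 0: 1 codewords.
  weight 1: 2 codewords.
  weight 2: 4 codewords.
  weight 3: 6 codewords.
  weight 4: 3 codewords.
Minimum distance d = smallest w > 0 with A_w > 0 = 1.
Sanity: Σ A_w = 16 = 2^4 = 16 ✓.


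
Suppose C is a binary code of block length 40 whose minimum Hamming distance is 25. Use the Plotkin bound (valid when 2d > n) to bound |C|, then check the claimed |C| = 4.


Plotkin bound M ≤ 4; given |C| = 4 ≤ bound (satisfied).

Check applicability: 2d = 50, n = 40.
2d − n = 10 > 0, so Plotkin applies.
Compute d/(2d−n) = 25/10 ≈ 2.5000.
⌊d/(2d−n)⌋ = 2.
Plotkin bound: M ≤ 2·2 = 4.
Given |C| = 4, check: satisfied.
This |C| is at the Plotkin bound.


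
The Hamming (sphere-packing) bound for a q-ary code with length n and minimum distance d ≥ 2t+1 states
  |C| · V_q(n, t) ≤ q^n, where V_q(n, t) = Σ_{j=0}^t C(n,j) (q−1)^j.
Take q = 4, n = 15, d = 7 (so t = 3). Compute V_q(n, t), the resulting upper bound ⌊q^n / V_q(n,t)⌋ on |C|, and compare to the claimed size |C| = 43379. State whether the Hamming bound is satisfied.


V_q(n, t) = 13276, q^n = 1073741824, Hamming bound = 80878, |C| = 43379 ≤ bound (satisfied).

Step 1: Compute V_q(n, t) = Σ_{j=0}^3 C(n, j) (q−1)^j.
  j = 0: C(15,0)·(3)^0 = 1·1 = 1.
  j = 1: C(15,1)·(3)^1 = 15·3 = 45.
  j = 2: C(15,2)·(3)^2 = 105·9 = 945.
  j = 3: C(15,3)·(3)^3 = 455·27 = 12285.
  V_q(n, t) = 1 + 45 + 945 + 12285 = 13276.
Step 2: q^n = 4^15 = 1073741824.
Step 3: Hamming bound ⌊q^n / V_q(n,t)⌋ = ⌊1073741824/13276⌋ = 80878.
Step 4: Compare |C| = 43379 to 80878: satisfied.
The claimed |C| lies below the Hamming bound.


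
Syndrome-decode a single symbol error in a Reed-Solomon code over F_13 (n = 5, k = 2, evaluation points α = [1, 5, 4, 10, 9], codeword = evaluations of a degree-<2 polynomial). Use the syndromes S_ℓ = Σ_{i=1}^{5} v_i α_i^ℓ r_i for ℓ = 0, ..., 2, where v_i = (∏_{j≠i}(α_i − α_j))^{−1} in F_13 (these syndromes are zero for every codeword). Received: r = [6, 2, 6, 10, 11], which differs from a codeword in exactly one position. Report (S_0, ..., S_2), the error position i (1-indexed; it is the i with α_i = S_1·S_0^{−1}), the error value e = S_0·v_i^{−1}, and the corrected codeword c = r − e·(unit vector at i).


S = (3, 12, 9), error at position 3, error magnitude e = 3, c = [6, 2, 3, 10, 11].

Step 1: column multipliers v_i = (∏_{j≠i}(α_i − α_j))^{−1} mod 13.
  i = 1 (α = 1): (1−5)(1−4)(1−10)(1−9) = (−4)·(−3)·(−9)·(−8) = 864 ≡ 6, so v_1 = 6^{−1} = 11 (mod 13).
  i = 2 (α = 5): (5−1)(5−4)(5−10)(5−9) = 4·1·(−5)·(−4) = 80 ≡ 2, so v_2 = 2^{−1} = 7 (mod 13).
  i = 3 (α = 4): (4−1)(4−5)(4−10)(4−9) = 3·(−1)·(−6)·(−5) = −90 ≡ 1, so v_3 = 1^{−1} = 1 (mod 13).
  i = 4 (α = 10): (10−1)(10−5)(10−4)(10−9) = 9·5·6·1 = 270 ≡ 10, so v_4 = 10^{−1} = 4 (mod 13).
  i = 5 (α = 9): (9−1)(9−5)(9−4)(9−10) = 8·4·5·(−1) = −160 ≡ 9, so v_5 = 9^{−1} = 3 (mod 13).
  v = [11, 7, 1, 4, 3].
Step 2: syndromes of r = [6, 2, 6, 10, 11] (all sums mod 13).
  S_0 = Σ v_i r_i = 11·6 + 7·2 + 1·6 + 4·10 + 3·11 = 159 ≡ 3.
  S_1 = Σ v_i α_i r_i = 11·1·6 + 7·5·2 + 1·4·6 + 4·10·10 + 3·9·11 = 857 ≡ 12.
  α_i^2 mod 13 = [1, 12, 3, 9, 3].
  S_2 = Σ v_i α_i^2 r_i = 11·1·6 + 7·12·2 + 1·3·6 + 4·9·10 + 3·3·11 = 711 ≡ 9.
  S = (3, 12, 9) ≠ 0, so r is not a codeword (an error is present).
Step 3: locate the error. For a single error e at position i, S_ℓ = v_i·e·α_i^ℓ, so α_err = S_1/S_0.
  S_0^{−1} = 3^{−1} = 9 (mod 13), so α_err = 12·9 = 108 ≡ 4 = α_3. Error position i = 3.
  Consistency check: S_2/S_1 = 9·12 = 108 ≡ 4 = α_err ✓ (single-error assumption holds).
Step 4: error magnitude e = S_0/v_3 = S_0·∏_{j≠3}(α_3 − α_j) = 3·1 = 3 ≡ 3 (mod 13).
Step 5: correct position 3: c_3 = r_3 − e = 6 − 3 ≡ 3 (mod 13). Hence c = [6, 2, 3, 10, 11].
  Check: interpolating c through the α_i gives m(x) = 7 + 12·x (degree < 2) with m(α_i) = c_i for every i, so c is indeed a codeword.


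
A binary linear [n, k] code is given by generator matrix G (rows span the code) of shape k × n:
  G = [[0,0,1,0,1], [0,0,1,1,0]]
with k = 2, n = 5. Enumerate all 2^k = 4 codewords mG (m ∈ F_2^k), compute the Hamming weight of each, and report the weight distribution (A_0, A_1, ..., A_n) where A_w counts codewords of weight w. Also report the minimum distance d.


Weight distribution: A_0 = 1, A_2 = 3. Minimum distance d = 2.

Enumerate all 2^2 = 4 messages m ∈ F_2^2.
For each, compute codeword c = mG in F_2^5, then tally its weight.
  m = 00 → c = 00000, weight = 0.
  m = 10 → c = 00101, weight = 2.
  m = 01 → c = 00110, weight = 2.
  m = 11 → c = 00011, weight = 2.
Tally weights:
  weight 0: 1 codewords.
  weight 2: 3 codewords.
Minimum distance d = smallest w > 0 with A_w > 0 = 2.
Sanity: Σ A_w = 4 = 2^2 = 4 ✓.


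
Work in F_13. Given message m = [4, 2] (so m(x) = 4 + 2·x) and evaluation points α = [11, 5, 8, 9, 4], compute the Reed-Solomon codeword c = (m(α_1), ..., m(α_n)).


c = [0, 1, 7, 9, 12]

Message polynomial: m(x) = 4 + 2·x (mod 13).
For each evaluation point α_i, compute m(α_i) mod 13:
  α_1 = 11: Horner steps 2 → 0, so m(11) = 0.
  α_2 = 5: Horner steps 2 → 1, so m(5) = 1.
  α_3 = 8: Horner steps 2 → 7, so m(8) = 7.
  α_4 = 9: Horner steps 2 → 9, so m(9) = 9.
  α_5 = 4: Horner steps 2 → 12, so m(4) = 12.
Codeword c = [0, 1, 7, 9, 12] ∈ F_13^5.


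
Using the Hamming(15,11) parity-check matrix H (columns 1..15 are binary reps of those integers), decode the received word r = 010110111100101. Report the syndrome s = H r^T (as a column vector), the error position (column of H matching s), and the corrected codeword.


s = (1, 1, 0, 1)^T, error position = 13, corrected codeword c = 010110111100001

Compute s = H r^T mod 2 one row at a time:
  s_1 = 1 + 1 + 1 + 0 + 0 + 1 + 0 + 1 = 5 ≡ 1 (mod 2).
  s_2 = 1 + 1 + 0 + 1 + 0 + 1 + 0 + 1 = 5 ≡ 1 (mod 2).
  s_3 = 1 + 0 + 0 + 1 + 1 + 0 + 0 + 1 = 4 ≡ 0 (mod 2).
  s_4 = 0 + 0 + 1 + 1 + 1 + 0 + 1 + 1 = 5 ≡ 1 (mod 2).
s = (1, 1, 0, 1)^T — this equals column 13 of H (binary 1101), so error is at position 13.
Correct: flip bit 13 of r = 010110111100101 to get c = 010110111100001.


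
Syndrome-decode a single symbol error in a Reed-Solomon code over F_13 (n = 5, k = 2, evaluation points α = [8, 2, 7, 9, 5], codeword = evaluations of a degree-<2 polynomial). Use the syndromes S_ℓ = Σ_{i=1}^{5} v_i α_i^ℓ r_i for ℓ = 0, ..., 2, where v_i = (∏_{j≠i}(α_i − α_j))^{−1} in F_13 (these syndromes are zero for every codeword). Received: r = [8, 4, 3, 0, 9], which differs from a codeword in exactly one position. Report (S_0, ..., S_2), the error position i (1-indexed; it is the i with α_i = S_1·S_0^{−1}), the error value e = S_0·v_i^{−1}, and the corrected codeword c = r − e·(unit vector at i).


S = (7, 9, 6), error at position 5, error magnitude e = 3, c = [8, 4, 3, 0, 6].

Step 1: column multipliers v_i = (∏_{j≠i}(α_i − α_j))^{−1} mod 13.
  i = 1 (α = 8): (8−2)(8−7)(8−9)(8−5) = 6·1·(−1)·3 = −18 ≡ 8, so v_1 = 8^{−1} = 5 (mod 13).
  i = 2 (α = 2): (2−8)(2−7)(2−9)(2−5) = (−6)·(−5)·(−7)·(−3) = 630 ≡ 6, so v_2 = 6^{−1} = 11 (mod 13).
  i = 3 (α = 7): (7−8)(7−2)(7−9)(7−5) = (−1)·5·(−2)·2 = 20 ≡ 7, so v_3 = 7^{−1} = 2 (mod 13).
  i = 4 (α = 9): (9−8)(9−2)(9−7)(9−5) = 1·7·2·4 = 56 ≡ 4, so v_4 = 4^{−1} = 10 (mod 13).
  i = 5 (α = 5): (5−8)(5−2)(5−7)(5−9) = (−3)·3·(−2)·(−4) = −72 ≡ 6, so v_5 = 6^{−1} = 11 (mod 13).
  v = [5, 11, 2, 10, 11].
Step 2: syndromes of r = [8, 4, 3, 0, 9] (all sums mod 13).
  S_0 = Σ v_i r_i = 5·8 + 11·4 + 2·3 + 10·0 + 11·9 = 189 ≡ 7.
  S_1 = Σ v_i α_i r_i = 5·8·8 + 11·2·4 + 2·7·3 + 10·9·0 + 11·5·9 = 945 ≡ 9.
  α_i^2 mod 13 = [12, 4, 10, 3, 12].
  S_2 = Σ v_i α_i^2 r_i = 5·12·8 + 11·4·4 + 2·10·3 + 10·3·0 + 11·12·9 = 1904 ≡ 6.
  S = (7, 9, 6) ≠ 0, so r is not a codeword (an error is present).
Step 3: locate the error. For a single error e at position i, S_ℓ = v_i·e·α_i^ℓ, so α_err = S_1/S_0.
  S_0^{−1} = 7^{−1} = 2 (mod 13), so α_err = 9·2 = 18 ≡ 5 = α_5. Error position i = 5.
  Consistency check: S_2/S_1 = 6·3 = 18 ≡ 5 = α_err ✓ (single-error assumption holds).
Step 4: error magnitude e = S_0/v_5 = S_0·∏_{j≠5}(α_5 − α_j) = 7·6 = 42 ≡ 3 (mod 13).
Step 5: correct position 5: c_5 = r_5 − e = 9 − 3 ≡ 6 (mod 13). Hence c = [8, 4, 3, 0, 6].
  Check: interpolating c through the α_i gives m(x) = 7 + 5·x (degree < 2) with m(α_i) = c_i for every i, so c is indeed a codeword.
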